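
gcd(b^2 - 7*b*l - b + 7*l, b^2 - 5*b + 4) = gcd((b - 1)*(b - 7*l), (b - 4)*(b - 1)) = b - 1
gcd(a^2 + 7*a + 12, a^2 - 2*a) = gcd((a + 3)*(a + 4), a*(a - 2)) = 1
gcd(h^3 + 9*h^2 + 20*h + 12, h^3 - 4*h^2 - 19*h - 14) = h^2 + 3*h + 2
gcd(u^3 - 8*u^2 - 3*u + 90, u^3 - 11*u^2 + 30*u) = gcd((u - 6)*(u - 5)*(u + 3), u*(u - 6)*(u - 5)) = u^2 - 11*u + 30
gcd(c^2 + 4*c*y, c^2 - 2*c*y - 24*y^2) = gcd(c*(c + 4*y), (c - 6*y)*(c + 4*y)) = c + 4*y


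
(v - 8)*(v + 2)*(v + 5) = v^3 - v^2 - 46*v - 80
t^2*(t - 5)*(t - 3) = t^4 - 8*t^3 + 15*t^2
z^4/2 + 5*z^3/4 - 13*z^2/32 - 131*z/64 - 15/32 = (z/2 + 1)*(z - 5/4)*(z + 1/4)*(z + 3/2)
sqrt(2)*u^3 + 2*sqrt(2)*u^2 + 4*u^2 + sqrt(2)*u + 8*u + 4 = (u + 1)*(u + 2*sqrt(2))*(sqrt(2)*u + sqrt(2))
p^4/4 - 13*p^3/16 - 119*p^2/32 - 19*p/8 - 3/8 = (p/4 + 1/2)*(p - 6)*(p + 1/4)*(p + 1/2)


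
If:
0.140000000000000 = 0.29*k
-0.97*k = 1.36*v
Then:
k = 0.48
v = -0.34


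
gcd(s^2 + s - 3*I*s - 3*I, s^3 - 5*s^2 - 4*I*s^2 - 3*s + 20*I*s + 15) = s - 3*I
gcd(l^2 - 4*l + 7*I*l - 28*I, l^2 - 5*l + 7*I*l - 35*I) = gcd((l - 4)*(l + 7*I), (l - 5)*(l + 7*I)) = l + 7*I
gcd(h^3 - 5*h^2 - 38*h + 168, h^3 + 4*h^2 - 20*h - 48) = h^2 + 2*h - 24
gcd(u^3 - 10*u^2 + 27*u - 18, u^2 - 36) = u - 6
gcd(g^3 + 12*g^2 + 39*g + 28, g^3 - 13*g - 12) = g + 1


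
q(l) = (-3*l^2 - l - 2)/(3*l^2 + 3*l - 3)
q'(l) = (-6*l - 3)*(-3*l^2 - l - 2)/(3*l^2 + 3*l - 3)^2 + (-6*l - 1)/(3*l^2 + 3*l - 3) = (-2*l^2 + 10*l + 3)/(3*(l^4 + 2*l^3 - l^2 - 2*l + 1))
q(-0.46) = 0.58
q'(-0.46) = -0.43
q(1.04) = -1.87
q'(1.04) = 2.98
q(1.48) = -1.25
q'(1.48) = 0.63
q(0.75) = -4.73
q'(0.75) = 32.00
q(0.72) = -5.98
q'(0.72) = 53.74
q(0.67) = -11.26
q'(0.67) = 207.54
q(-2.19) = -2.95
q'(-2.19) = -3.68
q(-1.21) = 2.32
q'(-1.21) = -7.21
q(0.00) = 0.67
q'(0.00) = 1.00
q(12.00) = -0.96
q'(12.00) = 0.00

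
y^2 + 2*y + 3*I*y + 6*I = (y + 2)*(y + 3*I)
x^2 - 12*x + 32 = (x - 8)*(x - 4)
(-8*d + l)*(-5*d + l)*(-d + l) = -40*d^3 + 53*d^2*l - 14*d*l^2 + l^3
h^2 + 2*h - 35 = (h - 5)*(h + 7)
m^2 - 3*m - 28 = (m - 7)*(m + 4)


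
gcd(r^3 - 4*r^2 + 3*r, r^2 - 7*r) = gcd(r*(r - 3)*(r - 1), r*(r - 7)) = r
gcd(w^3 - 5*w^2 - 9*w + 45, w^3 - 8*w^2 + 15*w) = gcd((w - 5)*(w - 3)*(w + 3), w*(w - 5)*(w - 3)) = w^2 - 8*w + 15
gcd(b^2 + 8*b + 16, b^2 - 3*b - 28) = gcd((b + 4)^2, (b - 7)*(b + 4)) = b + 4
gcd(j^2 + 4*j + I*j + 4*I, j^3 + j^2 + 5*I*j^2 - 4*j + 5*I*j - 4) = j + I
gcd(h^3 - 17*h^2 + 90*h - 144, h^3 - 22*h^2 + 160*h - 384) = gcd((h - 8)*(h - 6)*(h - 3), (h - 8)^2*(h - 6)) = h^2 - 14*h + 48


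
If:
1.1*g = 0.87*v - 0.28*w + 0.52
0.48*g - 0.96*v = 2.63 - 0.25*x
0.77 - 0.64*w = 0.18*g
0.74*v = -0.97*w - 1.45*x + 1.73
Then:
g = -3.07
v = -3.82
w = 2.07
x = 1.76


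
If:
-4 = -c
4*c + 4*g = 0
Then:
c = 4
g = -4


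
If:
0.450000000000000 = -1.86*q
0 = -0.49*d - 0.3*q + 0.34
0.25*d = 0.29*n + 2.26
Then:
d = 0.84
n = -7.07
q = -0.24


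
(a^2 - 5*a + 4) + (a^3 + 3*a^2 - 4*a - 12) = a^3 + 4*a^2 - 9*a - 8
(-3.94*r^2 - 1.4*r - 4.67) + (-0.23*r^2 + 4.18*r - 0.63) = -4.17*r^2 + 2.78*r - 5.3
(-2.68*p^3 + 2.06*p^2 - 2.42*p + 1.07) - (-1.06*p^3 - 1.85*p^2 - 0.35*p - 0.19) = -1.62*p^3 + 3.91*p^2 - 2.07*p + 1.26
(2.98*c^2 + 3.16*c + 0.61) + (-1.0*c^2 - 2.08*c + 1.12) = 1.98*c^2 + 1.08*c + 1.73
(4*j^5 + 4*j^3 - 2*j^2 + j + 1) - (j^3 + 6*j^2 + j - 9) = 4*j^5 + 3*j^3 - 8*j^2 + 10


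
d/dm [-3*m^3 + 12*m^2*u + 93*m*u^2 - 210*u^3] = -9*m^2 + 24*m*u + 93*u^2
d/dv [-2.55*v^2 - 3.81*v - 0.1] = -5.1*v - 3.81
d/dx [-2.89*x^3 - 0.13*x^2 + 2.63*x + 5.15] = -8.67*x^2 - 0.26*x + 2.63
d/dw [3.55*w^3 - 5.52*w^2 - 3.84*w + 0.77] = 10.65*w^2 - 11.04*w - 3.84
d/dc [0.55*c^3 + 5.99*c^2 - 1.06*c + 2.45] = 1.65*c^2 + 11.98*c - 1.06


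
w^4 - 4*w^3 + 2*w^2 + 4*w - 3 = (w - 3)*(w - 1)^2*(w + 1)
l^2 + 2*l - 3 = (l - 1)*(l + 3)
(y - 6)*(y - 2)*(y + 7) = y^3 - y^2 - 44*y + 84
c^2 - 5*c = c*(c - 5)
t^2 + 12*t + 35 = (t + 5)*(t + 7)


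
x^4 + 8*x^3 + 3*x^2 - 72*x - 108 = (x - 3)*(x + 2)*(x + 3)*(x + 6)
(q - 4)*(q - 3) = q^2 - 7*q + 12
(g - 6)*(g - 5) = g^2 - 11*g + 30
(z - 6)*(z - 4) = z^2 - 10*z + 24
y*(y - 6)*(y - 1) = y^3 - 7*y^2 + 6*y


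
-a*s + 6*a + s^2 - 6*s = (-a + s)*(s - 6)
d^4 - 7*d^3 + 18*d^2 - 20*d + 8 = (d - 2)^3*(d - 1)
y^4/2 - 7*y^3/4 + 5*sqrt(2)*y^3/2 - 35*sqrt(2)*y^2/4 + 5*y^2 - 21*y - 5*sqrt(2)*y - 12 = (y/2 + sqrt(2))*(y - 4)*(y + 1/2)*(y + 3*sqrt(2))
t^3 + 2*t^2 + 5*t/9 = t*(t + 1/3)*(t + 5/3)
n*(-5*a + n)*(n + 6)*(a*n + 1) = -5*a^2*n^3 - 30*a^2*n^2 + a*n^4 + 6*a*n^3 - 5*a*n^2 - 30*a*n + n^3 + 6*n^2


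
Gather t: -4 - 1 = -5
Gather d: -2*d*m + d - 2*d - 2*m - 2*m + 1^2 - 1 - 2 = d*(-2*m - 1) - 4*m - 2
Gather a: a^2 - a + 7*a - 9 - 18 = a^2 + 6*a - 27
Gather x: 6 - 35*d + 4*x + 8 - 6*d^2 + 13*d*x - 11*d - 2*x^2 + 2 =-6*d^2 - 46*d - 2*x^2 + x*(13*d + 4) + 16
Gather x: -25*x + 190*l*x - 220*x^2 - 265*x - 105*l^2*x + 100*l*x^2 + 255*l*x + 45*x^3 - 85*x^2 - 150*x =45*x^3 + x^2*(100*l - 305) + x*(-105*l^2 + 445*l - 440)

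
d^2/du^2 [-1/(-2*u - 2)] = (u + 1)^(-3)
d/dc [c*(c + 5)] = 2*c + 5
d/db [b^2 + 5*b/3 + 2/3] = 2*b + 5/3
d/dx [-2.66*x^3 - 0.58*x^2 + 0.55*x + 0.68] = -7.98*x^2 - 1.16*x + 0.55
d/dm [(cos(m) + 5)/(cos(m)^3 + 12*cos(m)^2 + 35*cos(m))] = (2*cos(m) + 7)*sin(m)/((cos(m) + 7)^2*cos(m)^2)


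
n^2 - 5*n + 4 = (n - 4)*(n - 1)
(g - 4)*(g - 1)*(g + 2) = g^3 - 3*g^2 - 6*g + 8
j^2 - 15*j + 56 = (j - 8)*(j - 7)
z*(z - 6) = z^2 - 6*z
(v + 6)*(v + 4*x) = v^2 + 4*v*x + 6*v + 24*x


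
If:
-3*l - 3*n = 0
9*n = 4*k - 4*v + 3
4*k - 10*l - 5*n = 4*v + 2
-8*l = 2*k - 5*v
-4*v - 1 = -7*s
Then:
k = -145/168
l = -5/14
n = 5/14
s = -8/21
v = -11/12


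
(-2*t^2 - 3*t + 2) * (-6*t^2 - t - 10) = 12*t^4 + 20*t^3 + 11*t^2 + 28*t - 20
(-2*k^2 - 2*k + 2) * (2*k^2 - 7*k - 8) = -4*k^4 + 10*k^3 + 34*k^2 + 2*k - 16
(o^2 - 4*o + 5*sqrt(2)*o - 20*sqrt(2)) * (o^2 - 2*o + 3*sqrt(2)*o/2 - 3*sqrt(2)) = o^4 - 6*o^3 + 13*sqrt(2)*o^3/2 - 39*sqrt(2)*o^2 + 23*o^2 - 90*o + 52*sqrt(2)*o + 120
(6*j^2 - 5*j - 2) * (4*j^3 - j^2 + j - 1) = 24*j^5 - 26*j^4 + 3*j^3 - 9*j^2 + 3*j + 2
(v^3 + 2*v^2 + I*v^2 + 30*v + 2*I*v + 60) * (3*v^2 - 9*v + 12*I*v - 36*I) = 3*v^5 - 3*v^4 + 15*I*v^4 + 60*v^3 - 15*I*v^3 - 78*v^2 + 270*I*v^2 - 468*v - 360*I*v - 2160*I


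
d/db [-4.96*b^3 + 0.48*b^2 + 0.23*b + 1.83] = -14.88*b^2 + 0.96*b + 0.23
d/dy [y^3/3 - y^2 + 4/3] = y*(y - 2)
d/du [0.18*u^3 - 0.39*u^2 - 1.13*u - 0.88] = 0.54*u^2 - 0.78*u - 1.13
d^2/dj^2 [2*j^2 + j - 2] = 4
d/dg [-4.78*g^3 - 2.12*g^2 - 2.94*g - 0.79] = -14.34*g^2 - 4.24*g - 2.94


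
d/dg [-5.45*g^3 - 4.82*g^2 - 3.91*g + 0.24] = -16.35*g^2 - 9.64*g - 3.91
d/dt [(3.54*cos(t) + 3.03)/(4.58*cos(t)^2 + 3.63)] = (16.2132*cos(t)^2 + 27.7548*cos(t) - 12.8502)*sin(t)/(20.9764*cos(t)^4 + 33.2508*cos(t)^2 + 13.1769)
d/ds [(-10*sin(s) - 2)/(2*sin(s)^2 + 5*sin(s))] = 2*(10*cos(s) + 4/tan(s) + 5*cos(s)/sin(s)^2)/(2*sin(s) + 5)^2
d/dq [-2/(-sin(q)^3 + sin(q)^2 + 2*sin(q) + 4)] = 2*(-3*sin(q)^2 + 2*sin(q) + 2)*cos(q)/(-sin(q)^3 + sin(q)^2 + 2*sin(q) + 4)^2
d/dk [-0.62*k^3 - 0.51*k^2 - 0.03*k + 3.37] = -1.86*k^2 - 1.02*k - 0.03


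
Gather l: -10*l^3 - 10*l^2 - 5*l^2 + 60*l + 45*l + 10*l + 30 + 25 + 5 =-10*l^3 - 15*l^2 + 115*l + 60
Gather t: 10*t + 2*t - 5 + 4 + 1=12*t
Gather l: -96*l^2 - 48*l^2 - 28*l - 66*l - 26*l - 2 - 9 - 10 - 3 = -144*l^2 - 120*l - 24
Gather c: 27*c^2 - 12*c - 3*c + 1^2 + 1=27*c^2 - 15*c + 2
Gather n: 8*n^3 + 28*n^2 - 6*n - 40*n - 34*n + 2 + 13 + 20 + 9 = 8*n^3 + 28*n^2 - 80*n + 44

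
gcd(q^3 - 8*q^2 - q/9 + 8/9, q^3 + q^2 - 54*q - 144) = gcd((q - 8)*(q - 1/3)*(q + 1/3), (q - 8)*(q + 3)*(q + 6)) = q - 8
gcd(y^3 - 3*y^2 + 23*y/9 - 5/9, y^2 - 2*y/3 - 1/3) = y - 1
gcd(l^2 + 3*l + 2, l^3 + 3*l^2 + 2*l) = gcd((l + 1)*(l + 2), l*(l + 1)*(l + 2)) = l^2 + 3*l + 2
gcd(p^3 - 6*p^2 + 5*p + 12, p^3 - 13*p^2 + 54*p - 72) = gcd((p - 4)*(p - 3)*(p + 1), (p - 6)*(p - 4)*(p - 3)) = p^2 - 7*p + 12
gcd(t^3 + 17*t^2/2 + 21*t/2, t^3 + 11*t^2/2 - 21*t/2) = t^2 + 7*t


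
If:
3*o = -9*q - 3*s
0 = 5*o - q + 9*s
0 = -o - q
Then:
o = 0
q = 0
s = 0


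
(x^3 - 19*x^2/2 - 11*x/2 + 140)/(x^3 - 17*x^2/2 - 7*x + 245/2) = (x - 8)/(x - 7)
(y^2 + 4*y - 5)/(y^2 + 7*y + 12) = (y^2 + 4*y - 5)/(y^2 + 7*y + 12)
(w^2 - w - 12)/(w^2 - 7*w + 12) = (w + 3)/(w - 3)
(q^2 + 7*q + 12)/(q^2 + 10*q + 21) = (q + 4)/(q + 7)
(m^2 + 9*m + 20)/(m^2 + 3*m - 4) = (m + 5)/(m - 1)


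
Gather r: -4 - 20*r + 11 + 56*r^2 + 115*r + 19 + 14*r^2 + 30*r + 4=70*r^2 + 125*r + 30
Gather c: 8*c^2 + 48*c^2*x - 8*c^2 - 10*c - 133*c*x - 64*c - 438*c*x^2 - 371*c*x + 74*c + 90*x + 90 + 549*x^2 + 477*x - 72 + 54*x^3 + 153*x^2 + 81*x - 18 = 48*c^2*x + c*(-438*x^2 - 504*x) + 54*x^3 + 702*x^2 + 648*x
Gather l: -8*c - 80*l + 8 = -8*c - 80*l + 8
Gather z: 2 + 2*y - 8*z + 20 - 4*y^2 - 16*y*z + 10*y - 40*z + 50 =-4*y^2 + 12*y + z*(-16*y - 48) + 72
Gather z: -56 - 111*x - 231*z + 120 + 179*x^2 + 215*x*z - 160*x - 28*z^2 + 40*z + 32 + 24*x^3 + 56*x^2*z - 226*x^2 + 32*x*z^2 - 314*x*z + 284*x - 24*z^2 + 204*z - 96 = 24*x^3 - 47*x^2 + 13*x + z^2*(32*x - 52) + z*(56*x^2 - 99*x + 13)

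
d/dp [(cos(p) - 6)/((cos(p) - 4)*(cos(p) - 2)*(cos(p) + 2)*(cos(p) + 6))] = (3*cos(p)^4 - 20*cos(p)^3 - 64*cos(p)^2 + 336*cos(p) - 48)*sin(p)/((cos(p) - 4)^2*(cos(p) - 2)^2*(cos(p) + 2)^2*(cos(p) + 6)^2)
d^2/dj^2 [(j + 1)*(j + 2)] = 2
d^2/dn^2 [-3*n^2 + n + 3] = -6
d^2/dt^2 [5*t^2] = 10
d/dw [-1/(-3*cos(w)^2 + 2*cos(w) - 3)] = 2*(3*cos(w) - 1)*sin(w)/(3*cos(w)^2 - 2*cos(w) + 3)^2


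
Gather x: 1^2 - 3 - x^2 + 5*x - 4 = -x^2 + 5*x - 6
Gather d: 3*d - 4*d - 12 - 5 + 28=11 - d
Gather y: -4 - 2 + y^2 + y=y^2 + y - 6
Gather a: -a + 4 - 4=-a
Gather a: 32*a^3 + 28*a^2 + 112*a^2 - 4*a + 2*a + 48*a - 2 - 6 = 32*a^3 + 140*a^2 + 46*a - 8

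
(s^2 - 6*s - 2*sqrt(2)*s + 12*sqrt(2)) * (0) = 0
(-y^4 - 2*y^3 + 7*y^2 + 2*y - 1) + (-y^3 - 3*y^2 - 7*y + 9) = -y^4 - 3*y^3 + 4*y^2 - 5*y + 8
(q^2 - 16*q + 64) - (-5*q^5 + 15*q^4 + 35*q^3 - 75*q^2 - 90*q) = 5*q^5 - 15*q^4 - 35*q^3 + 76*q^2 + 74*q + 64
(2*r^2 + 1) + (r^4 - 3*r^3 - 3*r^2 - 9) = r^4 - 3*r^3 - r^2 - 8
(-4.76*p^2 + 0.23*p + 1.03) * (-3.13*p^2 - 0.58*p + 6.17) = 14.8988*p^4 + 2.0409*p^3 - 32.7265*p^2 + 0.8217*p + 6.3551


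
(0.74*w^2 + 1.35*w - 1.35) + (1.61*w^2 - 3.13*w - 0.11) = 2.35*w^2 - 1.78*w - 1.46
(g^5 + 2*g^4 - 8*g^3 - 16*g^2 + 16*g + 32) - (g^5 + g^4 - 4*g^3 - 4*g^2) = g^4 - 4*g^3 - 12*g^2 + 16*g + 32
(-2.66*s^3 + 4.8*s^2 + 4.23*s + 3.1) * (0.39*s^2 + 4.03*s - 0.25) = -1.0374*s^5 - 8.8478*s^4 + 21.6587*s^3 + 17.0559*s^2 + 11.4355*s - 0.775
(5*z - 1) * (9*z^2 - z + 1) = 45*z^3 - 14*z^2 + 6*z - 1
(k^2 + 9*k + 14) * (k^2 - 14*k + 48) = k^4 - 5*k^3 - 64*k^2 + 236*k + 672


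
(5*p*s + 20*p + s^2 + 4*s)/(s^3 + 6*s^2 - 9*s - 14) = (5*p*s + 20*p + s^2 + 4*s)/(s^3 + 6*s^2 - 9*s - 14)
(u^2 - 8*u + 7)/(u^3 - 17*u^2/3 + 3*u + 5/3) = 3*(u - 7)/(3*u^2 - 14*u - 5)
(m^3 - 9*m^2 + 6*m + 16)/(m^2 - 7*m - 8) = m - 2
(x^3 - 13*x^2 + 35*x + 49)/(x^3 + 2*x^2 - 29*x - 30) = (x^2 - 14*x + 49)/(x^2 + x - 30)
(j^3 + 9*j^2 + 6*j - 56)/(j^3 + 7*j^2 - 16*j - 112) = (j - 2)/(j - 4)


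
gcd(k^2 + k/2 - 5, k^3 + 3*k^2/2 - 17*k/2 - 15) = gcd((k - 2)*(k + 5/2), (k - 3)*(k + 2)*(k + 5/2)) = k + 5/2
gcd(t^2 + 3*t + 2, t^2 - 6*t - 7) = t + 1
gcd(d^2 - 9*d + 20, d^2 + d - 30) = d - 5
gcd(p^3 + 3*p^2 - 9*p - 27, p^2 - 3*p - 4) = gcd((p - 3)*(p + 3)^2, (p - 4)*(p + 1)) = 1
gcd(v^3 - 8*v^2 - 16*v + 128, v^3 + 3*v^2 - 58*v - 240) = v - 8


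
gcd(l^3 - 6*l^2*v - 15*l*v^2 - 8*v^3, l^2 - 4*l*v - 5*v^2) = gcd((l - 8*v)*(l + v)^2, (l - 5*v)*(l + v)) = l + v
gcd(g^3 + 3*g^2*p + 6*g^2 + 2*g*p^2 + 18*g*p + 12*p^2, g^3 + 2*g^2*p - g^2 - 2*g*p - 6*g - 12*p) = g + 2*p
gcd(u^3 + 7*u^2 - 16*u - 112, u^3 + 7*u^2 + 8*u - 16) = u + 4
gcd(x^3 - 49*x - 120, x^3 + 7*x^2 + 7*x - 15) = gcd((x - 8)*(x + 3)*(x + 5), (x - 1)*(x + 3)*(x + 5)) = x^2 + 8*x + 15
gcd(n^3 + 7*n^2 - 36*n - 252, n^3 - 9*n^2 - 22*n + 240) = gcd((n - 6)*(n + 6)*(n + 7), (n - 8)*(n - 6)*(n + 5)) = n - 6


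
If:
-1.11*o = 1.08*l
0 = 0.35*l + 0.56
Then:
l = -1.60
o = 1.56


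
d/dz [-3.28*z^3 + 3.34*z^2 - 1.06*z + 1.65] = -9.84*z^2 + 6.68*z - 1.06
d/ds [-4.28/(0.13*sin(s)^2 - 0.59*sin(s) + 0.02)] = (1.1128*sin(s) - 2.5252)*cos(s)/(0.13*sin(s)^2 - 0.59*sin(s) + 0.02)^2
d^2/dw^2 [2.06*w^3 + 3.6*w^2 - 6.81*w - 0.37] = 12.36*w + 7.2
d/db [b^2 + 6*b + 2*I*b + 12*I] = 2*b + 6 + 2*I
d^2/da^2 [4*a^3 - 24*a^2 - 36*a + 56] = 24*a - 48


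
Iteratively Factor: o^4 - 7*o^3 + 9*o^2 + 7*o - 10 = (o - 5)*(o^3 - 2*o^2 - o + 2) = (o - 5)*(o + 1)*(o^2 - 3*o + 2) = (o - 5)*(o - 2)*(o + 1)*(o - 1)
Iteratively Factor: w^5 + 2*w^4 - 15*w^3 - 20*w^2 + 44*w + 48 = (w + 2)*(w^4 - 15*w^2 + 10*w + 24) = (w + 2)*(w + 4)*(w^3 - 4*w^2 + w + 6) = (w - 3)*(w + 2)*(w + 4)*(w^2 - w - 2) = (w - 3)*(w + 1)*(w + 2)*(w + 4)*(w - 2)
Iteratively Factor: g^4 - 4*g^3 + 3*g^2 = (g)*(g^3 - 4*g^2 + 3*g) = g^2*(g^2 - 4*g + 3) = g^2*(g - 1)*(g - 3)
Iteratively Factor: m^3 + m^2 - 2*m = (m)*(m^2 + m - 2) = m*(m - 1)*(m + 2)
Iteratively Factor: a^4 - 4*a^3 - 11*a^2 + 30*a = (a - 2)*(a^3 - 2*a^2 - 15*a) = (a - 2)*(a + 3)*(a^2 - 5*a) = a*(a - 2)*(a + 3)*(a - 5)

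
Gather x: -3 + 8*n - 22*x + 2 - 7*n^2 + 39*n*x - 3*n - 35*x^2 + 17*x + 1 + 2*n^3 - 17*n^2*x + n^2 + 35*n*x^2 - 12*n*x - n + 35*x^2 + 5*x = 2*n^3 - 6*n^2 + 35*n*x^2 + 4*n + x*(-17*n^2 + 27*n)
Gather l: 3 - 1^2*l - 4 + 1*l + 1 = 0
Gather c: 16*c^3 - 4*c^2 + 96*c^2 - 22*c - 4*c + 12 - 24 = 16*c^3 + 92*c^2 - 26*c - 12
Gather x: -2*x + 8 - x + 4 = 12 - 3*x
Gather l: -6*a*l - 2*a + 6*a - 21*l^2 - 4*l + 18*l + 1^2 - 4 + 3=4*a - 21*l^2 + l*(14 - 6*a)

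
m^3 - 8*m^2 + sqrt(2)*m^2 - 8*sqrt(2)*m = m*(m - 8)*(m + sqrt(2))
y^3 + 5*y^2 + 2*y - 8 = (y - 1)*(y + 2)*(y + 4)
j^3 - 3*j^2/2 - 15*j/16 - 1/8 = (j - 2)*(j + 1/4)^2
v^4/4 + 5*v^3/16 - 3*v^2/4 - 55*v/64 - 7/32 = (v/2 + 1/4)*(v/2 + 1)*(v - 7/4)*(v + 1/2)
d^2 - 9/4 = (d - 3/2)*(d + 3/2)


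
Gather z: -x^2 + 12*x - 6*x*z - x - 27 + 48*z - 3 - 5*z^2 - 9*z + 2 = -x^2 + 11*x - 5*z^2 + z*(39 - 6*x) - 28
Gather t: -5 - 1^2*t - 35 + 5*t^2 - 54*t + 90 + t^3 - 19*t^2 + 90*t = t^3 - 14*t^2 + 35*t + 50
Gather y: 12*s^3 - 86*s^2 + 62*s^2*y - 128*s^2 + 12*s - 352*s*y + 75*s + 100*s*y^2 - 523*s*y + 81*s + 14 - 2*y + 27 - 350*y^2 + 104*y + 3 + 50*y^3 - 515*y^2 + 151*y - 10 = 12*s^3 - 214*s^2 + 168*s + 50*y^3 + y^2*(100*s - 865) + y*(62*s^2 - 875*s + 253) + 34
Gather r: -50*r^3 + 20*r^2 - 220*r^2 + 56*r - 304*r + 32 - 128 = -50*r^3 - 200*r^2 - 248*r - 96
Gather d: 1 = 1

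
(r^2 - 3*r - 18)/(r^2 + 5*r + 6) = (r - 6)/(r + 2)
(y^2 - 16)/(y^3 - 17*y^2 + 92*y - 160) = (y + 4)/(y^2 - 13*y + 40)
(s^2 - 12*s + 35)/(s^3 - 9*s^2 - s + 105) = 1/(s + 3)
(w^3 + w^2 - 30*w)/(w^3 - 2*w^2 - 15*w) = (w + 6)/(w + 3)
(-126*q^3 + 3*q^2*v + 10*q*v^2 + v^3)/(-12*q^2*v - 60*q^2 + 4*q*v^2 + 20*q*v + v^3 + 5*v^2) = (21*q^2 - 4*q*v - v^2)/(2*q*v + 10*q - v^2 - 5*v)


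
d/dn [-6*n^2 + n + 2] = 1 - 12*n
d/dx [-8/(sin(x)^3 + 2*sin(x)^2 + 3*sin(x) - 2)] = 8*(3*sin(x)^2 + 4*sin(x) + 3)*cos(x)/(sin(x)^3 + 2*sin(x)^2 + 3*sin(x) - 2)^2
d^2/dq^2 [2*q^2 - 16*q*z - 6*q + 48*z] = 4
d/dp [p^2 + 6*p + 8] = 2*p + 6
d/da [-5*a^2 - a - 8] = -10*a - 1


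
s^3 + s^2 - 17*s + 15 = (s - 3)*(s - 1)*(s + 5)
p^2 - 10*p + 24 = (p - 6)*(p - 4)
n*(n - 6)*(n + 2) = n^3 - 4*n^2 - 12*n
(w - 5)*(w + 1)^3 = w^4 - 2*w^3 - 12*w^2 - 14*w - 5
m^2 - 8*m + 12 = (m - 6)*(m - 2)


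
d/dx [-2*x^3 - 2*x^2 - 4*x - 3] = -6*x^2 - 4*x - 4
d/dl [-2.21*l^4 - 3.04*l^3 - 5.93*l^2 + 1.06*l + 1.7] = -8.84*l^3 - 9.12*l^2 - 11.86*l + 1.06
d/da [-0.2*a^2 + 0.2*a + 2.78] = 0.2 - 0.4*a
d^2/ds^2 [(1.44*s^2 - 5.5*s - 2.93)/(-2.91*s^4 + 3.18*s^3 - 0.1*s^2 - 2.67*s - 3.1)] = (-73.164384*s^8 + 638.847432*s^7 - 346.389372*s^6 - 335.836404*s^5 + 342.4122*s^4 - 1020.618676*s^3 + 187.039092*s^2 + 167.7675*s - 78.765046)/(24.642171*s^12 - 80.785674*s^11 + 90.821682*s^10 + 30.119769*s^9 - 66.371526*s^8 - 86.553936*s^7 + 156.599857*s^6 + 70.672014*s^5 - 71.79819*s^4 - 67.679037*s^3 + 69.18177*s^2 + 76.9761*s + 29.791)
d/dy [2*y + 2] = 2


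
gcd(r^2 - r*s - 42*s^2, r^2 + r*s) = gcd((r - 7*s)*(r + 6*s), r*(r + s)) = 1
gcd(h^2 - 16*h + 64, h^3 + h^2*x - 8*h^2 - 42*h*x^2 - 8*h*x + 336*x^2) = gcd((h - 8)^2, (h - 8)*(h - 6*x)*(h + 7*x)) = h - 8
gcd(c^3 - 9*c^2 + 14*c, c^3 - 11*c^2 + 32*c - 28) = c^2 - 9*c + 14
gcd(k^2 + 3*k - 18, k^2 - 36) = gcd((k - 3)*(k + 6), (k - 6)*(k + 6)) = k + 6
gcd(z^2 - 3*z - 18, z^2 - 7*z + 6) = z - 6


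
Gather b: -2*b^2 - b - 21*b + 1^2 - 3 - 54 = -2*b^2 - 22*b - 56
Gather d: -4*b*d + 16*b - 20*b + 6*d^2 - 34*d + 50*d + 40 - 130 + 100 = -4*b + 6*d^2 + d*(16 - 4*b) + 10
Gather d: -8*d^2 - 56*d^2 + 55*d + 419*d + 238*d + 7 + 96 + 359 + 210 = -64*d^2 + 712*d + 672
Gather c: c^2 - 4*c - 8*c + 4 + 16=c^2 - 12*c + 20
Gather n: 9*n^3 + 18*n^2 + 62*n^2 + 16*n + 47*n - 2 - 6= 9*n^3 + 80*n^2 + 63*n - 8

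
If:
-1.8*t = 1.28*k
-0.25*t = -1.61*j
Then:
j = 0.15527950310559*t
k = -1.40625*t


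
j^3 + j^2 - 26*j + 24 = (j - 4)*(j - 1)*(j + 6)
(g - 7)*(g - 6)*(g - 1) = g^3 - 14*g^2 + 55*g - 42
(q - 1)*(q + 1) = q^2 - 1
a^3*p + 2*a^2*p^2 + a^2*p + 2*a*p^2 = a*(a + 2*p)*(a*p + p)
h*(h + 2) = h^2 + 2*h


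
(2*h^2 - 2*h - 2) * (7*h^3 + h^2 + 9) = 14*h^5 - 12*h^4 - 16*h^3 + 16*h^2 - 18*h - 18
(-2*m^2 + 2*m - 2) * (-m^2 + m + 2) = 2*m^4 - 4*m^3 + 2*m - 4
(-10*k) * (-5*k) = 50*k^2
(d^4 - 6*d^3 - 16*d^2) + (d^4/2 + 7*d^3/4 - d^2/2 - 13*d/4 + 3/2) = 3*d^4/2 - 17*d^3/4 - 33*d^2/2 - 13*d/4 + 3/2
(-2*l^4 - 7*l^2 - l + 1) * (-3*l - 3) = 6*l^5 + 6*l^4 + 21*l^3 + 24*l^2 - 3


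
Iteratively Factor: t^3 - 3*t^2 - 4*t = (t - 4)*(t^2 + t) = t*(t - 4)*(t + 1)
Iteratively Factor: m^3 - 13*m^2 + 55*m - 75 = (m - 3)*(m^2 - 10*m + 25) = (m - 5)*(m - 3)*(m - 5)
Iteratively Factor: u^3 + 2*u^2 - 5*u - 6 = (u + 3)*(u^2 - u - 2) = (u + 1)*(u + 3)*(u - 2)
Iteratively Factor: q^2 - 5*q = (q)*(q - 5)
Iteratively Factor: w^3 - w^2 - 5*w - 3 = (w - 3)*(w^2 + 2*w + 1) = (w - 3)*(w + 1)*(w + 1)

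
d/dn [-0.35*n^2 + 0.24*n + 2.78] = 0.24 - 0.7*n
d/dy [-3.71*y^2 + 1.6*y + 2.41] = 1.6 - 7.42*y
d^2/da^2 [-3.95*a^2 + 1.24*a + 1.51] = -7.90000000000000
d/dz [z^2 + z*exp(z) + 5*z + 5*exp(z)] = z*exp(z) + 2*z + 6*exp(z) + 5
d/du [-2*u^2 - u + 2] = -4*u - 1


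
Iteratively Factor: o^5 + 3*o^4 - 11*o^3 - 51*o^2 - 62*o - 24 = (o + 3)*(o^4 - 11*o^2 - 18*o - 8) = (o + 1)*(o + 3)*(o^3 - o^2 - 10*o - 8) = (o - 4)*(o + 1)*(o + 3)*(o^2 + 3*o + 2) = (o - 4)*(o + 1)*(o + 2)*(o + 3)*(o + 1)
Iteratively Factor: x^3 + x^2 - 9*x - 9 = (x - 3)*(x^2 + 4*x + 3) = (x - 3)*(x + 3)*(x + 1)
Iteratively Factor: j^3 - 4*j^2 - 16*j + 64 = (j - 4)*(j^2 - 16) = (j - 4)*(j + 4)*(j - 4)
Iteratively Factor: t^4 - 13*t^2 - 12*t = (t - 4)*(t^3 + 4*t^2 + 3*t) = t*(t - 4)*(t^2 + 4*t + 3) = t*(t - 4)*(t + 1)*(t + 3)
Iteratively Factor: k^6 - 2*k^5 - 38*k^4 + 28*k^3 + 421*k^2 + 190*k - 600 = (k + 3)*(k^5 - 5*k^4 - 23*k^3 + 97*k^2 + 130*k - 200) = (k + 2)*(k + 3)*(k^4 - 7*k^3 - 9*k^2 + 115*k - 100) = (k - 1)*(k + 2)*(k + 3)*(k^3 - 6*k^2 - 15*k + 100) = (k - 5)*(k - 1)*(k + 2)*(k + 3)*(k^2 - k - 20) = (k - 5)*(k - 1)*(k + 2)*(k + 3)*(k + 4)*(k - 5)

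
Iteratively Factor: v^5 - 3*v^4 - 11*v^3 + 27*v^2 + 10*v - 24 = (v + 3)*(v^4 - 6*v^3 + 7*v^2 + 6*v - 8) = (v - 1)*(v + 3)*(v^3 - 5*v^2 + 2*v + 8) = (v - 4)*(v - 1)*(v + 3)*(v^2 - v - 2) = (v - 4)*(v - 1)*(v + 1)*(v + 3)*(v - 2)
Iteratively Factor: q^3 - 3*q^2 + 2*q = (q - 2)*(q^2 - q) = (q - 2)*(q - 1)*(q)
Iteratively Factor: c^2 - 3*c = (c - 3)*(c)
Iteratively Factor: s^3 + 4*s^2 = (s)*(s^2 + 4*s) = s*(s + 4)*(s)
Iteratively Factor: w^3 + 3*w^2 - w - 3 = (w + 1)*(w^2 + 2*w - 3) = (w + 1)*(w + 3)*(w - 1)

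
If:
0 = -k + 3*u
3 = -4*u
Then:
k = -9/4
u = -3/4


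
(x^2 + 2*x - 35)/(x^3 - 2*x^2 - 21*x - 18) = (-x^2 - 2*x + 35)/(-x^3 + 2*x^2 + 21*x + 18)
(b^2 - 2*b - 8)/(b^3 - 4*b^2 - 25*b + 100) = (b + 2)/(b^2 - 25)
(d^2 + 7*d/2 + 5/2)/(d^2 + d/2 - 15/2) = (2*d^2 + 7*d + 5)/(2*d^2 + d - 15)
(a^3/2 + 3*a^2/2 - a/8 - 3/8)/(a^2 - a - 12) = (4*a^2 - 1)/(8*(a - 4))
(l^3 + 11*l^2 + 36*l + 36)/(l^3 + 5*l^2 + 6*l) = (l + 6)/l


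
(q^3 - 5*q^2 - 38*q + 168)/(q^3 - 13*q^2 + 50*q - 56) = (q + 6)/(q - 2)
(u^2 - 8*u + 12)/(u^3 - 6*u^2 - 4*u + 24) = 1/(u + 2)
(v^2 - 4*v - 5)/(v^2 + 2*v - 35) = (v + 1)/(v + 7)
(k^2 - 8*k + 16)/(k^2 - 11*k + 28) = (k - 4)/(k - 7)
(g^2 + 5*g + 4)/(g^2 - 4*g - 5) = (g + 4)/(g - 5)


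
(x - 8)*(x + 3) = x^2 - 5*x - 24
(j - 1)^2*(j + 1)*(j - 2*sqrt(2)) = j^4 - 2*sqrt(2)*j^3 - j^3 - j^2 + 2*sqrt(2)*j^2 + j + 2*sqrt(2)*j - 2*sqrt(2)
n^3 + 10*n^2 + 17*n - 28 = (n - 1)*(n + 4)*(n + 7)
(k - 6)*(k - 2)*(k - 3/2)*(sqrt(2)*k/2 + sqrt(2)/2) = sqrt(2)*k^4/2 - 17*sqrt(2)*k^3/4 + 29*sqrt(2)*k^2/4 + 3*sqrt(2)*k - 9*sqrt(2)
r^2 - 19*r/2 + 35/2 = (r - 7)*(r - 5/2)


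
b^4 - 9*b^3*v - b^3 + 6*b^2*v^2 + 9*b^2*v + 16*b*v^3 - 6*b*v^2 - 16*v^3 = (b - 1)*(b - 8*v)*(b - 2*v)*(b + v)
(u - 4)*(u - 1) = u^2 - 5*u + 4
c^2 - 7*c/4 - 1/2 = (c - 2)*(c + 1/4)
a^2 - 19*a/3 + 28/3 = (a - 4)*(a - 7/3)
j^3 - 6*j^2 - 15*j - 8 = (j - 8)*(j + 1)^2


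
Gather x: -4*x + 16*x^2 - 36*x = 16*x^2 - 40*x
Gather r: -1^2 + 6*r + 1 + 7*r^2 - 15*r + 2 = 7*r^2 - 9*r + 2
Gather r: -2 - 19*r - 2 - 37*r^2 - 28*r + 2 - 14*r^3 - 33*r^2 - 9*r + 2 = -14*r^3 - 70*r^2 - 56*r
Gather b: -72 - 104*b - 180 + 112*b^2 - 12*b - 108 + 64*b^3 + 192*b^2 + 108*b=64*b^3 + 304*b^2 - 8*b - 360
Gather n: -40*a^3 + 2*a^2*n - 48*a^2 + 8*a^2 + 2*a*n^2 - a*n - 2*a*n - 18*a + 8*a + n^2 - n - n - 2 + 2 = -40*a^3 - 40*a^2 - 10*a + n^2*(2*a + 1) + n*(2*a^2 - 3*a - 2)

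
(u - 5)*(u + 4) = u^2 - u - 20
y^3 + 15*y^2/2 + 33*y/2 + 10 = (y + 1)*(y + 5/2)*(y + 4)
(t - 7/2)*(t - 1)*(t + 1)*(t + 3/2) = t^4 - 2*t^3 - 25*t^2/4 + 2*t + 21/4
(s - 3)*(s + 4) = s^2 + s - 12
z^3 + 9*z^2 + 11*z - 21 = (z - 1)*(z + 3)*(z + 7)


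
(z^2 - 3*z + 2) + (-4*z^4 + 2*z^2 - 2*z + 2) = -4*z^4 + 3*z^2 - 5*z + 4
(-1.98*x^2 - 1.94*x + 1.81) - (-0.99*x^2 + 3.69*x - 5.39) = -0.99*x^2 - 5.63*x + 7.2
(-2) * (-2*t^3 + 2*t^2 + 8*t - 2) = 4*t^3 - 4*t^2 - 16*t + 4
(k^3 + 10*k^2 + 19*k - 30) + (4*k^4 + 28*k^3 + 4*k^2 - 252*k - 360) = 4*k^4 + 29*k^3 + 14*k^2 - 233*k - 390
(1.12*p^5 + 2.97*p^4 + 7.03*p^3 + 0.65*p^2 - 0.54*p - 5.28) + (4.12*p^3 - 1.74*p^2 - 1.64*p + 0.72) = 1.12*p^5 + 2.97*p^4 + 11.15*p^3 - 1.09*p^2 - 2.18*p - 4.56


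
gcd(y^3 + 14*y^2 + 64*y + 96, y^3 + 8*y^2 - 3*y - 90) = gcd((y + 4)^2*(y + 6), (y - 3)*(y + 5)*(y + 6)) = y + 6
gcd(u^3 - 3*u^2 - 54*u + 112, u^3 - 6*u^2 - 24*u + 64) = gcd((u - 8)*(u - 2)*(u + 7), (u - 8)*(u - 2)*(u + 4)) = u^2 - 10*u + 16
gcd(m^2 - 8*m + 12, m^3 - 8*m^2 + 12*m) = m^2 - 8*m + 12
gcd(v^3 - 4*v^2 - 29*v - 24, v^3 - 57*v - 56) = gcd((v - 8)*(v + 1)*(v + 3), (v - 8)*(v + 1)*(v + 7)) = v^2 - 7*v - 8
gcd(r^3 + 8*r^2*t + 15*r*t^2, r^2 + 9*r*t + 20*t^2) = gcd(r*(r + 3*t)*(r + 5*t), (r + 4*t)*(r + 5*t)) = r + 5*t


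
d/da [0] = 0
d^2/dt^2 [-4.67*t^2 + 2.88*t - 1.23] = -9.34000000000000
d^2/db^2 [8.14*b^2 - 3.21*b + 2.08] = 16.2800000000000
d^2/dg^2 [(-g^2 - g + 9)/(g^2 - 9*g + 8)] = 2*(-10*g^3 + 51*g^2 - 219*g + 521)/(g^6 - 27*g^5 + 267*g^4 - 1161*g^3 + 2136*g^2 - 1728*g + 512)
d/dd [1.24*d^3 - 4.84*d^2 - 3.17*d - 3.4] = 3.72*d^2 - 9.68*d - 3.17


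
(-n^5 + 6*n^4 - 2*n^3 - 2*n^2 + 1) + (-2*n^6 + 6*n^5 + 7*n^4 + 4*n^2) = -2*n^6 + 5*n^5 + 13*n^4 - 2*n^3 + 2*n^2 + 1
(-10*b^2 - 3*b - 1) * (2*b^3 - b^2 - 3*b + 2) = -20*b^5 + 4*b^4 + 31*b^3 - 10*b^2 - 3*b - 2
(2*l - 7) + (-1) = 2*l - 8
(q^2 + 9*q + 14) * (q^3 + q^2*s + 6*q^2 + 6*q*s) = q^5 + q^4*s + 15*q^4 + 15*q^3*s + 68*q^3 + 68*q^2*s + 84*q^2 + 84*q*s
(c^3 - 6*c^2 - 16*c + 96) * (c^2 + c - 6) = c^5 - 5*c^4 - 28*c^3 + 116*c^2 + 192*c - 576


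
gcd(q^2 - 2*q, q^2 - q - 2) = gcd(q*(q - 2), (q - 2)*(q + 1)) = q - 2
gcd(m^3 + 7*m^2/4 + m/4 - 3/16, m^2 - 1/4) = m + 1/2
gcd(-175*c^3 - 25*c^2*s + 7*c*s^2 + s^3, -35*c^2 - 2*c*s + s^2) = 5*c + s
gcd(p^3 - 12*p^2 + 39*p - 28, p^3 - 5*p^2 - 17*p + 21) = p^2 - 8*p + 7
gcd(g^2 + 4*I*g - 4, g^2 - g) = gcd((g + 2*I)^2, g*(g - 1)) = 1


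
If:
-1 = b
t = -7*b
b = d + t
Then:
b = -1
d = -8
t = 7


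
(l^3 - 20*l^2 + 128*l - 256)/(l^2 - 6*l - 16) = (l^2 - 12*l + 32)/(l + 2)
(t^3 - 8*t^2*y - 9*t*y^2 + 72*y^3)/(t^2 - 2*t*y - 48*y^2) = (t^2 - 9*y^2)/(t + 6*y)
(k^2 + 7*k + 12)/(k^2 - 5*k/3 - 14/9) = 9*(k^2 + 7*k + 12)/(9*k^2 - 15*k - 14)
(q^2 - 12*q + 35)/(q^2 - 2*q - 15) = (q - 7)/(q + 3)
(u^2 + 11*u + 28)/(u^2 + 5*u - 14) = (u + 4)/(u - 2)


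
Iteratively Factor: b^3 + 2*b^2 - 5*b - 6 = (b - 2)*(b^2 + 4*b + 3) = (b - 2)*(b + 1)*(b + 3)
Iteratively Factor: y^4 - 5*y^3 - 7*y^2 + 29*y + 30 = (y + 1)*(y^3 - 6*y^2 - y + 30) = (y - 3)*(y + 1)*(y^2 - 3*y - 10) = (y - 5)*(y - 3)*(y + 1)*(y + 2)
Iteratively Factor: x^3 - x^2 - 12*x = (x)*(x^2 - x - 12) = x*(x - 4)*(x + 3)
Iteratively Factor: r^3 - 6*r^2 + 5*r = (r - 1)*(r^2 - 5*r) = r*(r - 1)*(r - 5)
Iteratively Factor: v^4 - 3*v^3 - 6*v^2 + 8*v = (v - 1)*(v^3 - 2*v^2 - 8*v) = (v - 4)*(v - 1)*(v^2 + 2*v) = (v - 4)*(v - 1)*(v + 2)*(v)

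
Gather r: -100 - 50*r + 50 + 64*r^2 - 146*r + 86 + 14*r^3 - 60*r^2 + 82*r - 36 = 14*r^3 + 4*r^2 - 114*r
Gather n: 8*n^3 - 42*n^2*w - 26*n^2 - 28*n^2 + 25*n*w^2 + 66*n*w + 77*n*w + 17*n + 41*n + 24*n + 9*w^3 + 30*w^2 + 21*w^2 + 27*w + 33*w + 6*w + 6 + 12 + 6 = 8*n^3 + n^2*(-42*w - 54) + n*(25*w^2 + 143*w + 82) + 9*w^3 + 51*w^2 + 66*w + 24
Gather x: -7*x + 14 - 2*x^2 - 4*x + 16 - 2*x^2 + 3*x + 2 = -4*x^2 - 8*x + 32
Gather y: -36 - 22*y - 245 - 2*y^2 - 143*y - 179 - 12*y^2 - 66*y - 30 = -14*y^2 - 231*y - 490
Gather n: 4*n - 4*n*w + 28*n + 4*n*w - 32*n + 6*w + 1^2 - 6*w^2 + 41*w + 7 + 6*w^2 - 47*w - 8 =0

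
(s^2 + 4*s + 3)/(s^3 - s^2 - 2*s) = (s + 3)/(s*(s - 2))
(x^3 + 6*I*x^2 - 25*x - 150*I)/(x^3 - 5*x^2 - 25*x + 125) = (x + 6*I)/(x - 5)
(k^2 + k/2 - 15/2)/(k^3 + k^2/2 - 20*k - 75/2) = (2*k - 5)/(2*k^2 - 5*k - 25)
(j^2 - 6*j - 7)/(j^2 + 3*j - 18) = (j^2 - 6*j - 7)/(j^2 + 3*j - 18)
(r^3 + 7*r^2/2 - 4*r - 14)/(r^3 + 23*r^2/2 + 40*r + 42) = (r - 2)/(r + 6)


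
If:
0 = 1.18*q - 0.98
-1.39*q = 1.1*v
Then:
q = 0.83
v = -1.05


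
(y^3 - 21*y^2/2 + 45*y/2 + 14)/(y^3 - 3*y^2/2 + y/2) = (2*y^3 - 21*y^2 + 45*y + 28)/(y*(2*y^2 - 3*y + 1))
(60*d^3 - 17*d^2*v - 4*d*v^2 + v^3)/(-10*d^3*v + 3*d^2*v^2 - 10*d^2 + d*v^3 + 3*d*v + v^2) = (60*d^3 - 17*d^2*v - 4*d*v^2 + v^3)/(-10*d^3*v + 3*d^2*v^2 - 10*d^2 + d*v^3 + 3*d*v + v^2)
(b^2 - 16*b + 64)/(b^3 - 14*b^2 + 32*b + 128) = 1/(b + 2)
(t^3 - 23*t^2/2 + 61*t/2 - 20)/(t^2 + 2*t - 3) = (t^2 - 21*t/2 + 20)/(t + 3)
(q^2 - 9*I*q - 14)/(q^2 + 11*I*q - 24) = (q^2 - 9*I*q - 14)/(q^2 + 11*I*q - 24)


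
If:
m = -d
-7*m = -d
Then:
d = 0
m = 0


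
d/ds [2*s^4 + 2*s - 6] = 8*s^3 + 2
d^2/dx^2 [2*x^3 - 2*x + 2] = 12*x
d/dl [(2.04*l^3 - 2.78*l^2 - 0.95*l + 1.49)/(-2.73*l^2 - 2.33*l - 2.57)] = (-5.5692*l^4 - 9.5064*l^3 - 11.8445*l^2 + 22.4246*l + 5.9132)/(7.4529*l^4 + 12.7218*l^3 + 19.4611*l^2 + 11.9762*l + 6.6049)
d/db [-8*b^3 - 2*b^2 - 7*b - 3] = -24*b^2 - 4*b - 7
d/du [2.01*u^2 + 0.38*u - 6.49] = 4.02*u + 0.38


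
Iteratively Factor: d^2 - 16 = (d + 4)*(d - 4)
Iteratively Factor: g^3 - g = (g - 1)*(g^2 + g) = (g - 1)*(g + 1)*(g)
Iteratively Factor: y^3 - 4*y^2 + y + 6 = (y - 3)*(y^2 - y - 2) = (y - 3)*(y - 2)*(y + 1)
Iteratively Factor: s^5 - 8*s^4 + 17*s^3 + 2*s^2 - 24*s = (s - 2)*(s^4 - 6*s^3 + 5*s^2 + 12*s) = s*(s - 2)*(s^3 - 6*s^2 + 5*s + 12) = s*(s - 4)*(s - 2)*(s^2 - 2*s - 3) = s*(s - 4)*(s - 3)*(s - 2)*(s + 1)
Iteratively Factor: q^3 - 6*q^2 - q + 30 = (q - 3)*(q^2 - 3*q - 10) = (q - 5)*(q - 3)*(q + 2)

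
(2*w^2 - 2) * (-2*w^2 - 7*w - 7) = -4*w^4 - 14*w^3 - 10*w^2 + 14*w + 14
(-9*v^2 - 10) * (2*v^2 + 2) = -18*v^4 - 38*v^2 - 20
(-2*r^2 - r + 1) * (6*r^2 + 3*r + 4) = -12*r^4 - 12*r^3 - 5*r^2 - r + 4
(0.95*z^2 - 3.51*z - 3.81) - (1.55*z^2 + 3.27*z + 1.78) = -0.6*z^2 - 6.78*z - 5.59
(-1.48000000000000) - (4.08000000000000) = -5.56000000000000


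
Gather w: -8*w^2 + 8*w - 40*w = -8*w^2 - 32*w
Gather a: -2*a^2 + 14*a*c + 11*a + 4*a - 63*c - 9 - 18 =-2*a^2 + a*(14*c + 15) - 63*c - 27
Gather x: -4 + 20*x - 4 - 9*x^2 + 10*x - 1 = -9*x^2 + 30*x - 9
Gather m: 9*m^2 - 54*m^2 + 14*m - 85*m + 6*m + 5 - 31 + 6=-45*m^2 - 65*m - 20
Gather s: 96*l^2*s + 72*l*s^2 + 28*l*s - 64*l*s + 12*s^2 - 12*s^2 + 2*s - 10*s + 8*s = 72*l*s^2 + s*(96*l^2 - 36*l)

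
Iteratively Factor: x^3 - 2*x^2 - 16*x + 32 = (x + 4)*(x^2 - 6*x + 8) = (x - 2)*(x + 4)*(x - 4)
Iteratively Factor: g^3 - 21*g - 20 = (g - 5)*(g^2 + 5*g + 4) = (g - 5)*(g + 1)*(g + 4)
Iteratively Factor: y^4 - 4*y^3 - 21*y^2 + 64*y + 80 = (y - 5)*(y^3 + y^2 - 16*y - 16) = (y - 5)*(y + 4)*(y^2 - 3*y - 4) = (y - 5)*(y + 1)*(y + 4)*(y - 4)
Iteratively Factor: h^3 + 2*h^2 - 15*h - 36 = (h - 4)*(h^2 + 6*h + 9) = (h - 4)*(h + 3)*(h + 3)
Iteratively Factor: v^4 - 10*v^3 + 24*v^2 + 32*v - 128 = (v + 2)*(v^3 - 12*v^2 + 48*v - 64) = (v - 4)*(v + 2)*(v^2 - 8*v + 16) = (v - 4)^2*(v + 2)*(v - 4)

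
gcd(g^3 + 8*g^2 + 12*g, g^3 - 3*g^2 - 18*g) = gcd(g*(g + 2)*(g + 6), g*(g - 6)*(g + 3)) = g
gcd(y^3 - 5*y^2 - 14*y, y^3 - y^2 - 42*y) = y^2 - 7*y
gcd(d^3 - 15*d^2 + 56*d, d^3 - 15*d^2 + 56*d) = d^3 - 15*d^2 + 56*d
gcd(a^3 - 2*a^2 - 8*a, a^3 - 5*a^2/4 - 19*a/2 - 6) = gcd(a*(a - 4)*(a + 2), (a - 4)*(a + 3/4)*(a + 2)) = a^2 - 2*a - 8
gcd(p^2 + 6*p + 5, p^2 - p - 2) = p + 1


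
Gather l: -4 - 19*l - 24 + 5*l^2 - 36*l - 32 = 5*l^2 - 55*l - 60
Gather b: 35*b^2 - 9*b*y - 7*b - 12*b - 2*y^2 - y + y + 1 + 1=35*b^2 + b*(-9*y - 19) - 2*y^2 + 2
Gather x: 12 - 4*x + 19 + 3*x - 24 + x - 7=0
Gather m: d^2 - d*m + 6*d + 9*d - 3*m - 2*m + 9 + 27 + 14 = d^2 + 15*d + m*(-d - 5) + 50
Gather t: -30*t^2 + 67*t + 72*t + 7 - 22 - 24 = -30*t^2 + 139*t - 39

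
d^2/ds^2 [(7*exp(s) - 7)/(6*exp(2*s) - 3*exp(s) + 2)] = (252*exp(4*s) - 882*exp(3*s) - 126*exp(2*s) + 315*exp(s) - 14)*exp(s)/(216*exp(6*s) - 324*exp(5*s) + 378*exp(4*s) - 243*exp(3*s) + 126*exp(2*s) - 36*exp(s) + 8)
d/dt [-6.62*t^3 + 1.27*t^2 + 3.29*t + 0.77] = -19.86*t^2 + 2.54*t + 3.29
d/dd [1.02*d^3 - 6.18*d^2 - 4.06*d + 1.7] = 3.06*d^2 - 12.36*d - 4.06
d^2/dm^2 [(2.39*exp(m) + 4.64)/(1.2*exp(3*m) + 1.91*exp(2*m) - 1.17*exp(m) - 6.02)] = (13.7664*exp(6*m) + 76.56804*exp(5*m) + 139.124879*exp(4*m) + 284.470229*exp(3*m) + 435.451404*exp(2*m) + 202.924562*exp(m) + 53.93318)*exp(m)/(1.728*exp(9*m) + 8.2512*exp(8*m) + 8.07876*exp(7*m) - 35.128369*exp(6*m) - 90.663831*exp(5*m) - 7.328409*exp(4*m) + 209.581191*exp(3*m) + 182.935158*exp(2*m) - 127.203804*exp(m) - 218.167208)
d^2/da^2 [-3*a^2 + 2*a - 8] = -6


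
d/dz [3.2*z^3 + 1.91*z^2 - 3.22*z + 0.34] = 9.6*z^2 + 3.82*z - 3.22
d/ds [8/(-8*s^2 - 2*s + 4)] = 4*(8*s + 1)/(4*s^2 + s - 2)^2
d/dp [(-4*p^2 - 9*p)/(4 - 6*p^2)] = (-27*p^2 - 16*p - 18)/(2*(9*p^4 - 12*p^2 + 4))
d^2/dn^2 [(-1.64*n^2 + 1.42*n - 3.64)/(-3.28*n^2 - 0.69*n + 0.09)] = (-37.977152*n^3 + 237.868224*n^2 + 46.913184*n + 5.465268)/(35.287552*n^6 + 22.269888*n^5 + 1.780056*n^4 - 0.893619*n^3 - 0.048843*n^2 + 0.016767*n - 0.000729)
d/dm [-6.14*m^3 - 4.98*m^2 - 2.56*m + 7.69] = -18.42*m^2 - 9.96*m - 2.56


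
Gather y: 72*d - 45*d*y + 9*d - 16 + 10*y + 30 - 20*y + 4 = 81*d + y*(-45*d - 10) + 18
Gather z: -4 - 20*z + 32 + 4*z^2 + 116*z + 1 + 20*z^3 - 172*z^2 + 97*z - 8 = 20*z^3 - 168*z^2 + 193*z + 21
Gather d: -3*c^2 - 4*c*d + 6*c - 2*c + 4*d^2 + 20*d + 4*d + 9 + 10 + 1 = -3*c^2 + 4*c + 4*d^2 + d*(24 - 4*c) + 20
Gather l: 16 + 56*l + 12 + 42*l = 98*l + 28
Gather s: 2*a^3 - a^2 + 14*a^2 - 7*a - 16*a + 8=2*a^3 + 13*a^2 - 23*a + 8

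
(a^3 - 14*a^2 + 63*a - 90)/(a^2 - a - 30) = (a^2 - 8*a + 15)/(a + 5)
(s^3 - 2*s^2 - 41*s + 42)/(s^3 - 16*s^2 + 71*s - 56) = (s + 6)/(s - 8)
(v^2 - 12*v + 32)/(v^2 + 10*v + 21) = (v^2 - 12*v + 32)/(v^2 + 10*v + 21)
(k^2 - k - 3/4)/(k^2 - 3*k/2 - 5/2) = (-4*k^2 + 4*k + 3)/(2*(-2*k^2 + 3*k + 5))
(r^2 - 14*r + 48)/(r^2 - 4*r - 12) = (r - 8)/(r + 2)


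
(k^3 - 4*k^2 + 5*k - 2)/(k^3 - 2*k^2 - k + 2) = (k - 1)/(k + 1)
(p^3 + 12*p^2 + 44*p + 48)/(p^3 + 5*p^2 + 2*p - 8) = (p + 6)/(p - 1)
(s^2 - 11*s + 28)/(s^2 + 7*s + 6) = (s^2 - 11*s + 28)/(s^2 + 7*s + 6)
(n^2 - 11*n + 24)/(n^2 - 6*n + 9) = (n - 8)/(n - 3)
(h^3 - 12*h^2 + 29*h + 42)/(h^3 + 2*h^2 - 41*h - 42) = (h - 7)/(h + 7)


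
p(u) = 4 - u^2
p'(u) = -2*u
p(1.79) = 0.80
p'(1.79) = -3.58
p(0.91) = 3.17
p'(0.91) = -1.82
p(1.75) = 0.94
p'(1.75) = -3.50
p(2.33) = -1.43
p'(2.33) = -4.66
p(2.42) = -1.86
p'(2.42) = -4.84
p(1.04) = 2.92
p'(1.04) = -2.08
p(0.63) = 3.60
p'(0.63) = -1.26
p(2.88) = -4.29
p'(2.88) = -5.76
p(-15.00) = -221.00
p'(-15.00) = 30.00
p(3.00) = -5.00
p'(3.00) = -6.00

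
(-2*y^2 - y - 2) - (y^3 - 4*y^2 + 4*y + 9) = -y^3 + 2*y^2 - 5*y - 11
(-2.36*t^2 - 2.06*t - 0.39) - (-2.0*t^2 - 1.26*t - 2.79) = -0.36*t^2 - 0.8*t + 2.4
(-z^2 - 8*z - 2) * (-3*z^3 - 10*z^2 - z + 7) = 3*z^5 + 34*z^4 + 87*z^3 + 21*z^2 - 54*z - 14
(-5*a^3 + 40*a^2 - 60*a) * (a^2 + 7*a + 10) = -5*a^5 + 5*a^4 + 170*a^3 - 20*a^2 - 600*a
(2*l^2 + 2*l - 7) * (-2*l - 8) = -4*l^3 - 20*l^2 - 2*l + 56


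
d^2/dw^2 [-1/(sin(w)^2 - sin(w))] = (4 + 1/sin(w) - 4/sin(w)^2 + 2/sin(w)^3)/(sin(w) - 1)^2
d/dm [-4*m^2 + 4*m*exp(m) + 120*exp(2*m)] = 4*m*exp(m) - 8*m + 240*exp(2*m) + 4*exp(m)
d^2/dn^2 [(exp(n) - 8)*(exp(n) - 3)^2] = (9*exp(2*n) - 56*exp(n) + 57)*exp(n)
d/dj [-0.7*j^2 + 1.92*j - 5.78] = 1.92 - 1.4*j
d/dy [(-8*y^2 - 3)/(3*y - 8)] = (-24*y^2 + 128*y + 9)/(9*y^2 - 48*y + 64)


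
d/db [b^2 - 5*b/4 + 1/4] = 2*b - 5/4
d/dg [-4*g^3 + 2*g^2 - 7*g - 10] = -12*g^2 + 4*g - 7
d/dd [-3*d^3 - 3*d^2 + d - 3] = -9*d^2 - 6*d + 1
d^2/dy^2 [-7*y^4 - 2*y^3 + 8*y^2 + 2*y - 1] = -84*y^2 - 12*y + 16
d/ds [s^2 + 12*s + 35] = 2*s + 12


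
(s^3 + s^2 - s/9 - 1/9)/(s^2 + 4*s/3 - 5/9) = (3*s^2 + 4*s + 1)/(3*s + 5)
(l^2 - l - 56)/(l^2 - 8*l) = (l + 7)/l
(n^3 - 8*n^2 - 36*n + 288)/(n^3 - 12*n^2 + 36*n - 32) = (n^2 - 36)/(n^2 - 4*n + 4)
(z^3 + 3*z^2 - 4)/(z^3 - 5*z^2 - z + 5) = (z^2 + 4*z + 4)/(z^2 - 4*z - 5)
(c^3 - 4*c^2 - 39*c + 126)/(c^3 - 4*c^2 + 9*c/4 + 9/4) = 4*(c^2 - c - 42)/(4*c^2 - 4*c - 3)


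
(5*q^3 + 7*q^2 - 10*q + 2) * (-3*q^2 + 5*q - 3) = -15*q^5 + 4*q^4 + 50*q^3 - 77*q^2 + 40*q - 6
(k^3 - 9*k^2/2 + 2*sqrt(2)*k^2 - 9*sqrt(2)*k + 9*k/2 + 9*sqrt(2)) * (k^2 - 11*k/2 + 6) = k^5 - 10*k^4 + 2*sqrt(2)*k^4 - 20*sqrt(2)*k^3 + 141*k^3/4 - 207*k^2/4 + 141*sqrt(2)*k^2/2 - 207*sqrt(2)*k/2 + 27*k + 54*sqrt(2)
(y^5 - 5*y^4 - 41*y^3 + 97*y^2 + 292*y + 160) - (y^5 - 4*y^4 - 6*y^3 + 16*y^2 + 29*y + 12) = -y^4 - 35*y^3 + 81*y^2 + 263*y + 148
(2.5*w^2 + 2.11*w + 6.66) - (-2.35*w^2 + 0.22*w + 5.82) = 4.85*w^2 + 1.89*w + 0.84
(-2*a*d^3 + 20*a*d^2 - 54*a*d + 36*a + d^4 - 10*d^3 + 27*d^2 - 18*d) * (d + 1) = -2*a*d^4 + 18*a*d^3 - 34*a*d^2 - 18*a*d + 36*a + d^5 - 9*d^4 + 17*d^3 + 9*d^2 - 18*d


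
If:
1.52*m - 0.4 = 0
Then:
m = 0.26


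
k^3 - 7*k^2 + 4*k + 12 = (k - 6)*(k - 2)*(k + 1)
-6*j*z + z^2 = z*(-6*j + z)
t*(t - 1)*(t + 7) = t^3 + 6*t^2 - 7*t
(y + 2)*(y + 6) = y^2 + 8*y + 12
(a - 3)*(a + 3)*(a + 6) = a^3 + 6*a^2 - 9*a - 54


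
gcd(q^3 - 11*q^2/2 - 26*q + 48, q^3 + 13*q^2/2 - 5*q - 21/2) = q - 3/2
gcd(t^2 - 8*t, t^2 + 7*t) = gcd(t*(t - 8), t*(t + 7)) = t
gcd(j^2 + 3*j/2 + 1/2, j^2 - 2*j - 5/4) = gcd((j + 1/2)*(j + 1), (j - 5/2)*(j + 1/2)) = j + 1/2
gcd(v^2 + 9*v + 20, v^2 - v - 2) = 1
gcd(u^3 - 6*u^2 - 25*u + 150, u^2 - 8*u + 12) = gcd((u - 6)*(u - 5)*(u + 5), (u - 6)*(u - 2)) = u - 6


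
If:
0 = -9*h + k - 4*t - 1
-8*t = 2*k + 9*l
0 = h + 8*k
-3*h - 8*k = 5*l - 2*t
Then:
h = -232/2425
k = 29/2425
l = 62/2425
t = -77/2425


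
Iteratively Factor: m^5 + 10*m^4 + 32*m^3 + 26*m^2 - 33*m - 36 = (m + 3)*(m^4 + 7*m^3 + 11*m^2 - 7*m - 12) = (m + 3)*(m + 4)*(m^3 + 3*m^2 - m - 3) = (m - 1)*(m + 3)*(m + 4)*(m^2 + 4*m + 3) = (m - 1)*(m + 3)^2*(m + 4)*(m + 1)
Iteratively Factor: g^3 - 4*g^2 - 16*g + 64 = (g + 4)*(g^2 - 8*g + 16) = (g - 4)*(g + 4)*(g - 4)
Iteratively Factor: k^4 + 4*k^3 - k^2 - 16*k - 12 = (k - 2)*(k^3 + 6*k^2 + 11*k + 6) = (k - 2)*(k + 2)*(k^2 + 4*k + 3) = (k - 2)*(k + 1)*(k + 2)*(k + 3)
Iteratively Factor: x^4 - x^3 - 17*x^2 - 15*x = (x + 3)*(x^3 - 4*x^2 - 5*x) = x*(x + 3)*(x^2 - 4*x - 5) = x*(x - 5)*(x + 3)*(x + 1)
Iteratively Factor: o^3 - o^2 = (o - 1)*(o^2) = o*(o - 1)*(o)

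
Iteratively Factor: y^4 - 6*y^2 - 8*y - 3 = (y + 1)*(y^3 - y^2 - 5*y - 3) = (y + 1)^2*(y^2 - 2*y - 3) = (y - 3)*(y + 1)^2*(y + 1)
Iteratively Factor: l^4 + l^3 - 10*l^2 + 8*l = (l + 4)*(l^3 - 3*l^2 + 2*l) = l*(l + 4)*(l^2 - 3*l + 2) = l*(l - 1)*(l + 4)*(l - 2)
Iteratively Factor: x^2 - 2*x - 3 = (x + 1)*(x - 3)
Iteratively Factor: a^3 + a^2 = (a + 1)*(a^2) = a*(a + 1)*(a)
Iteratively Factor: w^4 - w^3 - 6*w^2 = (w - 3)*(w^3 + 2*w^2) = w*(w - 3)*(w^2 + 2*w) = w*(w - 3)*(w + 2)*(w)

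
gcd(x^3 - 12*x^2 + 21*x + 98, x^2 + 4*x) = 1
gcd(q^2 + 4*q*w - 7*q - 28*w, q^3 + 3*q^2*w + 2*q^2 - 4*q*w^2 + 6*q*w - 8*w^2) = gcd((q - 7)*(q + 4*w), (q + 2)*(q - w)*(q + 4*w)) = q + 4*w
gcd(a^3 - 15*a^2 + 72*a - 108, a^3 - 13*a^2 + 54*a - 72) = a^2 - 9*a + 18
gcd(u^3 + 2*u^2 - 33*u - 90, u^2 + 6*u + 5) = u + 5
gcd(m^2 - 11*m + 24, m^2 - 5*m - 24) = m - 8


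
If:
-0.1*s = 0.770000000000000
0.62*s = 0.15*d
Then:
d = -31.83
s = -7.70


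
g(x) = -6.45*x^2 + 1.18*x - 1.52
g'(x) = 1.18 - 12.9*x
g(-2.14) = -33.58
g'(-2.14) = 28.79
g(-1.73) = -22.87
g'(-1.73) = 23.50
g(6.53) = -268.85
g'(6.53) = -83.06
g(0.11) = -1.47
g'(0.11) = -0.24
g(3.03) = -57.16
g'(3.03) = -37.91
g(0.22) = -1.57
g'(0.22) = -1.66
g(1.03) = -7.15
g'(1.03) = -12.11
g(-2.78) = -54.65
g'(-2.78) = 37.04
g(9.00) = -513.35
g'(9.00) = -114.92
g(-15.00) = -1470.47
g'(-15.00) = 194.68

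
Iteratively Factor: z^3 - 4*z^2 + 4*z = (z - 2)*(z^2 - 2*z) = z*(z - 2)*(z - 2)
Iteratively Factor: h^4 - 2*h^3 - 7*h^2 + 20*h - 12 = (h - 1)*(h^3 - h^2 - 8*h + 12) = (h - 2)*(h - 1)*(h^2 + h - 6) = (h - 2)^2*(h - 1)*(h + 3)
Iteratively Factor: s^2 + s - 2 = (s + 2)*(s - 1)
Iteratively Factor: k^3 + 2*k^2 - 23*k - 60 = (k + 3)*(k^2 - k - 20) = (k + 3)*(k + 4)*(k - 5)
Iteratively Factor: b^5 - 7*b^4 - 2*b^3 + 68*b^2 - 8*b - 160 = (b + 2)*(b^4 - 9*b^3 + 16*b^2 + 36*b - 80) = (b - 2)*(b + 2)*(b^3 - 7*b^2 + 2*b + 40) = (b - 4)*(b - 2)*(b + 2)*(b^2 - 3*b - 10) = (b - 4)*(b - 2)*(b + 2)^2*(b - 5)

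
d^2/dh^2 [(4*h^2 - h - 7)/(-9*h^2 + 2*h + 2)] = 2*(9*h^3 + 1485*h^2 - 324*h + 134)/(729*h^6 - 486*h^5 - 378*h^4 + 208*h^3 + 84*h^2 - 24*h - 8)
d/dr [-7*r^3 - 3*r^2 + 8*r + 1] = -21*r^2 - 6*r + 8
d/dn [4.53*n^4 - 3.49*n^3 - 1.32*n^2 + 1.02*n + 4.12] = 18.12*n^3 - 10.47*n^2 - 2.64*n + 1.02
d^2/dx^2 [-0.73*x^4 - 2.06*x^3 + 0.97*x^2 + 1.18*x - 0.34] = -8.76*x^2 - 12.36*x + 1.94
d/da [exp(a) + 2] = exp(a)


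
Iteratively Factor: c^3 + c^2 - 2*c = (c + 2)*(c^2 - c) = c*(c + 2)*(c - 1)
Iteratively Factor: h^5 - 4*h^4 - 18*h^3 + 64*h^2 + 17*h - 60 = (h - 1)*(h^4 - 3*h^3 - 21*h^2 + 43*h + 60) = (h - 1)*(h + 4)*(h^3 - 7*h^2 + 7*h + 15) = (h - 1)*(h + 1)*(h + 4)*(h^2 - 8*h + 15) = (h - 3)*(h - 1)*(h + 1)*(h + 4)*(h - 5)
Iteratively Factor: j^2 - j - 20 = (j - 5)*(j + 4)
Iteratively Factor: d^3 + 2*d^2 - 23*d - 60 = (d + 4)*(d^2 - 2*d - 15) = (d - 5)*(d + 4)*(d + 3)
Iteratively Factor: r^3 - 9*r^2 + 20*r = (r - 4)*(r^2 - 5*r) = (r - 5)*(r - 4)*(r)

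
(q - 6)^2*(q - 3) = q^3 - 15*q^2 + 72*q - 108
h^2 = h^2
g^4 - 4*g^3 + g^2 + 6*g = g*(g - 3)*(g - 2)*(g + 1)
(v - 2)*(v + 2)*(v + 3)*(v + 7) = v^4 + 10*v^3 + 17*v^2 - 40*v - 84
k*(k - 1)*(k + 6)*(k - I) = k^4 + 5*k^3 - I*k^3 - 6*k^2 - 5*I*k^2 + 6*I*k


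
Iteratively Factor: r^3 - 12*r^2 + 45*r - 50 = (r - 2)*(r^2 - 10*r + 25) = (r - 5)*(r - 2)*(r - 5)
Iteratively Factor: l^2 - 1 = (l - 1)*(l + 1)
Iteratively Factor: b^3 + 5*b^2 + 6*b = (b + 3)*(b^2 + 2*b) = b*(b + 3)*(b + 2)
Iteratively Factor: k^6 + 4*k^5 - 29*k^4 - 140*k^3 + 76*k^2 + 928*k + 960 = (k + 2)*(k^5 + 2*k^4 - 33*k^3 - 74*k^2 + 224*k + 480) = (k + 2)^2*(k^4 - 33*k^2 - 8*k + 240) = (k + 2)^2*(k + 4)*(k^3 - 4*k^2 - 17*k + 60) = (k - 3)*(k + 2)^2*(k + 4)*(k^2 - k - 20) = (k - 3)*(k + 2)^2*(k + 4)^2*(k - 5)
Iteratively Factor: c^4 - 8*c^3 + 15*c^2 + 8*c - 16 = (c + 1)*(c^3 - 9*c^2 + 24*c - 16) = (c - 1)*(c + 1)*(c^2 - 8*c + 16) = (c - 4)*(c - 1)*(c + 1)*(c - 4)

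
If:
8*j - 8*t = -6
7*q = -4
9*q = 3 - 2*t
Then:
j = 93/28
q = -4/7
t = 57/14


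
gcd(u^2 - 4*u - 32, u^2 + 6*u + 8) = u + 4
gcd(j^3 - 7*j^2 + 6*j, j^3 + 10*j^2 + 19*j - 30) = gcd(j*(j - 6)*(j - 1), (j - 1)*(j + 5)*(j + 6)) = j - 1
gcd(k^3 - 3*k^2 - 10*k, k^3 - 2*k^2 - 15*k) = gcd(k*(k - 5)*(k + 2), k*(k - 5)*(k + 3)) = k^2 - 5*k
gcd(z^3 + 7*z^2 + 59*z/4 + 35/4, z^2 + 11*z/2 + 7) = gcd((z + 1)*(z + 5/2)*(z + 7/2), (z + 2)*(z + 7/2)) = z + 7/2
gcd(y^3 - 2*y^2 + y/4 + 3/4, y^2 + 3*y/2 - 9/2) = y - 3/2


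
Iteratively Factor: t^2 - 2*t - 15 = (t - 5)*(t + 3)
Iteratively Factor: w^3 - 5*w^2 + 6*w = (w - 2)*(w^2 - 3*w) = w*(w - 2)*(w - 3)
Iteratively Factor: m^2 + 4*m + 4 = (m + 2)*(m + 2)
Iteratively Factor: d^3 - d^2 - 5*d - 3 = (d - 3)*(d^2 + 2*d + 1) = (d - 3)*(d + 1)*(d + 1)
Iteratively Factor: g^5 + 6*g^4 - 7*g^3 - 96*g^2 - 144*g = (g)*(g^4 + 6*g^3 - 7*g^2 - 96*g - 144) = g*(g - 4)*(g^3 + 10*g^2 + 33*g + 36) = g*(g - 4)*(g + 3)*(g^2 + 7*g + 12) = g*(g - 4)*(g + 3)^2*(g + 4)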